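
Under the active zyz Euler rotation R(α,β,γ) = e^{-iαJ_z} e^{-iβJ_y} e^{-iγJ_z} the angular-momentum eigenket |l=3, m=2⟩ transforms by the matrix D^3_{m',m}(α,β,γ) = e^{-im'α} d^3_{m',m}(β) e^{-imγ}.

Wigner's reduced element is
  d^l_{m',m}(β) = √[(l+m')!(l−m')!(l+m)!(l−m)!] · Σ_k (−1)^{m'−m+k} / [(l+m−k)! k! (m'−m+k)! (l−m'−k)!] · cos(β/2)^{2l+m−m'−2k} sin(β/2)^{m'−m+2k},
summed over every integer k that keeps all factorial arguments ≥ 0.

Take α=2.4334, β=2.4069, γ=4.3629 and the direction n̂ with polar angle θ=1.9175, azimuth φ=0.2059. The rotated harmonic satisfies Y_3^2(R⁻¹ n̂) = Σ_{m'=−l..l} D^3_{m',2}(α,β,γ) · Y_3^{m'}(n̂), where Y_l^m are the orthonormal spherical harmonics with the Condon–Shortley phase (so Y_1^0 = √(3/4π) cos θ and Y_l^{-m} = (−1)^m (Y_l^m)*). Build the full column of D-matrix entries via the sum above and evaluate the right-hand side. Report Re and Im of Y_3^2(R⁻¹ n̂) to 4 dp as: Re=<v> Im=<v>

Need the full column D^3_{m',2} for m'=−3..3 at α=2.4334, β=2.4069, γ=4.3629.
cos(β/2)=0.359140, sin(β/2)=0.933284
d^3_{-3,2}: single k=5 term ⇒ +0.622885;  D = +0.090123-0.616331i
d^3_{-2,2}: k∈[4..5] ⇒ +0.489274 -0.660818 = -0.171544;  D = +0.129261-0.112779i
d^3_{-1,2}: k∈[3..4] ⇒ +0.238157 -0.804141 = -0.565984;  D = -0.565960+0.005215i
d^3_{0,2}: k∈[2..3] ⇒ +0.079368 -0.535973 = -0.456606;  D = +0.349532+0.293796i
d^3_{1,2}: k∈[1..2] ⇒ +0.017633 -0.238157 = -0.220523;  D = -0.035922-0.217578i
d^3_{2,2}: k∈[0..1] ⇒ +0.002146 -0.072452 = -0.070307;  D = -0.036422+0.060137i
d^3_{3,2}: single k=0 term ⇒ -0.013659;  D = +0.012974-0.004271i
Y_3^{m'}(θ=1.9175,φ=0.2059) and Σ D·Y over m':
  (+0.0901-0.6163i)·(+0.2830-0.2010i)  (+0.1293-0.1128i)·(-0.2815+0.1229i)  (-0.5660+0.0052i)·(-0.1258+0.0263i)  (+0.3495+0.2938i)·(+0.3072+0.0000i)  (-0.0359-0.2176i)·(+0.1258+0.0263i)  (-0.0364+0.0601i)·(-0.2815-0.1229i)  (+0.0130-0.0043i)·(-0.2830-0.2010i)
Y_3^2(R⁻¹ n̂) = +0.071817-0.112291i

Re=0.0718 Im=-0.1123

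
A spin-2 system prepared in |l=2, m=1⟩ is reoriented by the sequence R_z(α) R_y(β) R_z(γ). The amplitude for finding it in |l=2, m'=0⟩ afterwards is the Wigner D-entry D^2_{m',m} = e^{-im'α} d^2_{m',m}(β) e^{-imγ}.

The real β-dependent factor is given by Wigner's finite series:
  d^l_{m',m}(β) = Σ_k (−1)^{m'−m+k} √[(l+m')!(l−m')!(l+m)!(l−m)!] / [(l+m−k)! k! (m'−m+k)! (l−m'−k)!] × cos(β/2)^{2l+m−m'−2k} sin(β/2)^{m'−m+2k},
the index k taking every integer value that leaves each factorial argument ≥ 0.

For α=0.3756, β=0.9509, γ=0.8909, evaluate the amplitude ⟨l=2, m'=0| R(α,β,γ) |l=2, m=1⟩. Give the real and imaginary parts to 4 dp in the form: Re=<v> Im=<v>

Split into d^2_{0,1}(β=0.9509) × two z-phases.
c=cos(0.9509/2)=0.889087, s=sin(0.9509/2)=0.457739; N=√[2·2·6·1]=4.898979
k∈{1,2} keeps every argument non-negative
  k=1: (−1)^0·4.8990/(2)·0.8891^3·0.4577^1 = +0.787999
  k=2: (−1)^1·4.8990/(2)·0.8891^1·0.4577^3 = -0.208868
d^2_{0,1}(0.9509) = +0.787999 -0.208868 = +0.579131
D = (+1.000000+0.000000i)·(+0.579131)·(+0.628712-0.777638i) = +0.364107-0.450354i

Re=0.3641 Im=-0.4504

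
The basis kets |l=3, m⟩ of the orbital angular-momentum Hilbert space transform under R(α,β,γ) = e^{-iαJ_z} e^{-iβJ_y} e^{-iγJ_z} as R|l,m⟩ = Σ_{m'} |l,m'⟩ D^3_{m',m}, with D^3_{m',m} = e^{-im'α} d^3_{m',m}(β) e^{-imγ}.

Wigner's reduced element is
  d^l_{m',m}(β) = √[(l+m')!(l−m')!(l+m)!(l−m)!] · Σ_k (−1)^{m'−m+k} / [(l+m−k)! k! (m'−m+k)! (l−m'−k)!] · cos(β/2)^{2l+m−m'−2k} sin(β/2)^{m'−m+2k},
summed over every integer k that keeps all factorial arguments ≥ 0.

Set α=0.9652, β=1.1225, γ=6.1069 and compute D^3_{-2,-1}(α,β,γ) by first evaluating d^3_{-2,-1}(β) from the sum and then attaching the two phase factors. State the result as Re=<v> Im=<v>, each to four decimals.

Re=-0.0280 Im=0.1508

D^3_{-2,-1}(0.9652,1.1225,6.1069) = e^{-i·-2·0.9652}·d^3_{-2,-1}(1.1225)·e^{-i·-1·6.1069}. Compute d first:
c=cos(1.1225/2)=0.846590, s=sin(1.1225/2)=0.532245; N=√[1·120·2·24]=75.894664
Admissible k: 1..2 (factorial args all ≥0)
  k=1: (−1)^0·75.8947/(24)·0.8466^5·0.5322^1 = +0.731945
  k=2: (−1)^1·75.8947/(12)·0.8466^3·0.5322^3 = -0.578608
d^3_{-2,-1}(1.1225) = +0.731945 -0.578608 = +0.153337
D = (-0.351903+0.936036i)·(+0.153337)·(+0.984502-0.175374i) = -0.027952+0.150767i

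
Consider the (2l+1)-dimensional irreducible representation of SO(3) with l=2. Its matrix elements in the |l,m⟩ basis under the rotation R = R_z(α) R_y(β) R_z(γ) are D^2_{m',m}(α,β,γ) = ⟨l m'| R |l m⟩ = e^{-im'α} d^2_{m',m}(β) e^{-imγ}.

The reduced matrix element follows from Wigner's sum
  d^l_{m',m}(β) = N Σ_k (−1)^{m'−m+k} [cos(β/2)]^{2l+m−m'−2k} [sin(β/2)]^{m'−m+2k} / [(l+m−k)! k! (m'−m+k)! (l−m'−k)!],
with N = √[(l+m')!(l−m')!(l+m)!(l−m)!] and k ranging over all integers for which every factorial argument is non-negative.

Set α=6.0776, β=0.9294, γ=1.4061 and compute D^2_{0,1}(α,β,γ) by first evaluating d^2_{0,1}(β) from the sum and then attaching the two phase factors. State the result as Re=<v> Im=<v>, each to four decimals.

Re=0.0963 Im=-0.5792

Split into d^2_{0,1}(β=0.9294) × two z-phases.
With c≡cos(β/2)=0.893956 and s≡sin(β/2)=0.448155, N=[2·2·6·1]^{1/2}=4.898979
Admissible k: 1..2 (factorial args all ≥0)
  k=1: (−1)^0·4.8990/(2)·0.8940^3·0.4482^1 = +0.784245
  k=2: (−1)^1·4.8990/(2)·0.8940^1·0.4482^3 = -0.197095
d^2_{0,1}(0.9294) = +0.784245 -0.197095 = +0.587151
Phases: e^{-i·(0)·6.0776}=+1.000000+0.000000i, e^{-i·(1)·1.4061}=+0.163953-0.986468i ⇒ D=+0.096265-0.579205i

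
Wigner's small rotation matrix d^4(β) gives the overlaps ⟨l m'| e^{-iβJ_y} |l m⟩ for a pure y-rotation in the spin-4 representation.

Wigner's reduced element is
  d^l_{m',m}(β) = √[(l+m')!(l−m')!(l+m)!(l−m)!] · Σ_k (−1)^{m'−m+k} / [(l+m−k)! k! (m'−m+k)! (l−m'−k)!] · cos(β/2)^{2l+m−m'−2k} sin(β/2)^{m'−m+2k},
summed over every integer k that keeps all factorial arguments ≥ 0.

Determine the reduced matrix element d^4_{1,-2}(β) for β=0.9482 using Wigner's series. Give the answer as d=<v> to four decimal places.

d=-0.4695

d^4_{1,-2}(β=0.9482) via Wigner's sum:
With c≡cos(β/2)=0.889704 and s≡sin(β/2)=0.456538, N=[120·6·2·720]^{1/2}=1018.233765
k∈{0,1,2} keeps every argument non-negative
  k=0: (−1)^3·1018.2338/(72)·0.8897^5·0.4565^3 = -0.750193
  k=1: (−1)^4·1018.2338/(48)·0.8897^3·0.4565^5 = +0.296297
  k=2: (−1)^5·1018.2338/(240)·0.8897^1·0.4565^7 = -0.015603
d^4_{1,-2}(0.9482) = -0.750193 +0.296297 -0.015603 = -0.469500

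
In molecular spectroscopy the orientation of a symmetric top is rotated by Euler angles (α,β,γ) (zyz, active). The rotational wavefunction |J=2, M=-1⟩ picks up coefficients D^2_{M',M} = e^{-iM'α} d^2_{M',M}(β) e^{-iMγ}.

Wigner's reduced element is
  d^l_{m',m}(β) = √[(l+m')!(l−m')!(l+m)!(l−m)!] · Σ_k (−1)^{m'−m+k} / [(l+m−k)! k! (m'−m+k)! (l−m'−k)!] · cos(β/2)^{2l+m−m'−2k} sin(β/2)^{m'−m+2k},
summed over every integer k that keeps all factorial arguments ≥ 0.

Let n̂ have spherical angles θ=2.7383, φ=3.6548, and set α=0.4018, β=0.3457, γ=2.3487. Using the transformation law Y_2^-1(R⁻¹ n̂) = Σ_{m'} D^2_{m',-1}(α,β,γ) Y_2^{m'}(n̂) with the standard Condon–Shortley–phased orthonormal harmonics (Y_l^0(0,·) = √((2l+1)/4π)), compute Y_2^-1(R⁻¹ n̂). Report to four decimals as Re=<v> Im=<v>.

Need the full column D^2_{m',-1} for m'=−2..2 at α=0.4018, β=0.3457, γ=2.3487.
cos(β/2)=0.985099, sin(β/2)=0.171991
d^2_{-2,-1}: single k=1 term ⇒ +0.328832;  D = -0.328813-0.003521i
d^2_{-1,-1}: k∈[0..1] ⇒ +0.941714 -0.086117 = +0.855596;  D = -0.790993+0.326152i
d^2_{0,-1}: k∈[0..1] ⇒ -0.402735 +0.012276 = -0.390459;  D = +0.274019-0.278157i
d^2_{1,-1}: k∈[0..1] ⇒ +0.086117 -0.000875 = +0.085242;  D = -0.031309+0.079284i
d^2_{2,-1}: single k=0 term ⇒ -0.010024;  D = -0.000258-0.010020i
Y_2^{m'}(θ=2.7383,φ=3.6548) and Σ D·Y over m':
  (-0.3288-0.0035i)·(+0.0308-0.0509i)  (-0.7910+0.3262i)·(+0.2429-0.1369i)  (+0.2740-0.2782i)·(+0.4851+0.0000i)  (-0.0313+0.0793i)·(-0.2429-0.1369i)  (-0.0003-0.0100i)·(+0.0308+0.0509i)
Y_2^-1(R⁻¹ n̂) = -0.005939+0.053940i

Re=-0.0059 Im=0.0539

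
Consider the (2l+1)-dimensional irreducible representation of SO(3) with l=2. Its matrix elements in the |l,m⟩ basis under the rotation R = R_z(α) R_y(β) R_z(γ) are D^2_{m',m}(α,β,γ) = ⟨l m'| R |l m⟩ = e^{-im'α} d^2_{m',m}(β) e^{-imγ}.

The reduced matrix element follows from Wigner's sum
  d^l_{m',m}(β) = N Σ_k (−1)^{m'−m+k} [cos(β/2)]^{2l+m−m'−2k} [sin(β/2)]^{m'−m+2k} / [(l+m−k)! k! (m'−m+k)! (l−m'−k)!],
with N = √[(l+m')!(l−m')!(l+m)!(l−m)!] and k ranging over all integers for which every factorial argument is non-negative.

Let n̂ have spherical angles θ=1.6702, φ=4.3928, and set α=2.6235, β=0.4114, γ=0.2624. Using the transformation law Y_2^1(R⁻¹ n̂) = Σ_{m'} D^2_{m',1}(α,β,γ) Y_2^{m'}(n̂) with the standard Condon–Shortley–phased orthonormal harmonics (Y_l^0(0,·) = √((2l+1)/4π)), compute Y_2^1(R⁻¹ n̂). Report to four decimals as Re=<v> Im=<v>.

Need the full column D^2_{m',1} for m'=−2..2 at α=2.6235, β=0.4114, γ=0.2624.
cos(β/2)=0.978918, sin(β/2)=0.204252
d^2_{-2,1}: single k=3 term ⇒ +0.016683;  D = +0.004485-0.016069i
d^2_{-1,1}: k∈[2..3] ⇒ +0.119936 -0.001740 = +0.118195;  D = -0.083986+0.083166i
d^2_{0,1}: k∈[1..2] ⇒ +0.469334 -0.020433 = +0.448902;  D = +0.433536-0.116445i
d^2_{1,1}: k∈[0..1] ⇒ +0.918302 -0.119936 = +0.798367;  D = -0.772410-0.201919i
d^2_{2,1}: single k=0 term ⇒ -0.383210;  D = -0.274099-0.267805i
Y_2^{m'}(θ=1.6702,φ=4.3928) and Σ D·Y over m':
  (+0.0045-0.0161i)·(-0.3070-0.2282i)  (-0.0840+0.0832i)·(+0.0240-0.0724i)  (+0.4335-0.1164i)·(-0.3061+0.0000i)  (-0.7724-0.2019i)·(-0.0240-0.0724i)  (-0.2741-0.2678i)·(-0.3070+0.2282i)
Y_2^1(R⁻¹ n̂) = +0.015403+0.128078i

Re=0.0154 Im=0.1281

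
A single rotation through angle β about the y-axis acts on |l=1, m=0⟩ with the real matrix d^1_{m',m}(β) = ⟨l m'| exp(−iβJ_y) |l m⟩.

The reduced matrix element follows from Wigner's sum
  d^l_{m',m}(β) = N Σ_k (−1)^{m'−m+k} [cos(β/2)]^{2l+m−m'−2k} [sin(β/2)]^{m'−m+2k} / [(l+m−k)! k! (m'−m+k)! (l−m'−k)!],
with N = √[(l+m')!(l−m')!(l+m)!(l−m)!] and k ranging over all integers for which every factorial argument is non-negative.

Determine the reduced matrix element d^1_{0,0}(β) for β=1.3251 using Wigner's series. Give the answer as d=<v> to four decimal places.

d^1_{0,0}(β=1.3251) via Wigner's sum:
c=cos(1.3251/2)=0.788426, s=sin(1.3251/2)=0.615129; N=√[1·1·1·1]=1.000000
The bounds max(0,m−m')=0 and min(l+m,l−m')=1 give 2 terms
  k=0: (−1)^0·1.0000/(1)·0.7884^2·0.6151^0 = +0.621616
  k=1: (−1)^1·1.0000/(1)·0.7884^0·0.6151^2 = -0.378384
d^1_{0,0}(1.3251) = +0.621616 -0.378384 = +0.243232

d=0.2432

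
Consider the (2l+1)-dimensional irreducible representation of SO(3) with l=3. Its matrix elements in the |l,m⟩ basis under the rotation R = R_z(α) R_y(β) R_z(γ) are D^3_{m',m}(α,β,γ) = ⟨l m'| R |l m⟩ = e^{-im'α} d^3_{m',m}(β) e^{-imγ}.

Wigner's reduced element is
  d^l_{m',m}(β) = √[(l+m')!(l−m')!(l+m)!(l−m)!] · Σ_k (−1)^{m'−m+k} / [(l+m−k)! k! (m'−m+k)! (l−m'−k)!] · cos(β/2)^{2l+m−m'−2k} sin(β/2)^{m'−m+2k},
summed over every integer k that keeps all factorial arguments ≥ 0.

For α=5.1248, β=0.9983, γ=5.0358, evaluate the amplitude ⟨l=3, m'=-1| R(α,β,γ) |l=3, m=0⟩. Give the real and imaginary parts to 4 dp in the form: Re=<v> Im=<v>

Re=0.0682 Im=-0.1558

Split into d^3_{-1,0}(β=0.9983) × two z-phases.
Half-angle: c=0.877990, s=0.478679. N=√(2·24·6·6)=41.569219
k: max(0,(0)−(-1))=1 … min(3+(0),3−(-1))=3
  k=1: (−1)^0·41.5692/(12)·0.8780^5·0.4787^1 = +0.865132
  k=2: (−1)^1·41.5692/(4)·0.8780^3·0.4787^3 = -0.771462
  k=3: (−1)^2·41.5692/(12)·0.8780^1·0.4787^5 = +0.076437
d^3_{-1,0}(0.9983) = +0.865132 -0.771462 +0.076437 = +0.170108
D = (+0.400819-0.916157i)·(+0.170108)·(+1.000000+0.000000i) = +0.068182-0.155845i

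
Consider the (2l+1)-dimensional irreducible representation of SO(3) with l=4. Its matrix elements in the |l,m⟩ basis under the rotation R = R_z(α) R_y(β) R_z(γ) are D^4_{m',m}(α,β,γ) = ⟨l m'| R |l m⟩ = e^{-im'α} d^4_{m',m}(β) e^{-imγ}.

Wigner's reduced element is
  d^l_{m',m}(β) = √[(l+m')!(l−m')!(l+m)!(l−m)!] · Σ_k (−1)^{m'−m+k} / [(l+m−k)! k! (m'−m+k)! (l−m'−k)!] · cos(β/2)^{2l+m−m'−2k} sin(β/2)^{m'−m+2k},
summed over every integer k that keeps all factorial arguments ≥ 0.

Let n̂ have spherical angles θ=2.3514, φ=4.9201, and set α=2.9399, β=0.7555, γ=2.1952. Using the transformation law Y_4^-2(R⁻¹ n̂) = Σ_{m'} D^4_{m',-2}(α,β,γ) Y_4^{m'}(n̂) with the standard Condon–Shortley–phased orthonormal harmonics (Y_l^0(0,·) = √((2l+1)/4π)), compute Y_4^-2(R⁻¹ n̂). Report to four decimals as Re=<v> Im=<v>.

Need the full column D^4_{m',-2} for m'=−4..4 at α=2.9399, β=0.7555, γ=2.1952.
cos(β/2)=0.929497, sin(β/2)=0.368830
d^4_{-4,-2}: single k=2 term ⇒ +0.464215;  D = -0.419596-0.198582i
d^4_{-3,-2}: k∈[1..2] ⇒ +0.827229 -0.390754 = +0.436475;  D = +0.349120+0.261965i
d^4_{-2,-2}: k∈[0..2] ⇒ +0.557164 -1.052741 +0.207199 = -0.288377;  D = +0.191314+0.215778i
d^4_{-1,-2}: k∈[0..2] ⇒ -0.937990 +0.738456 -0.077516 = -0.277049;  D = -0.138544-0.239920i
d^4_{0,-2}: k∈[0..2] ⇒ +0.832264 -0.349451 +0.020634 = +0.503447;  D = -0.159318-0.477573i
d^4_{1,-2}: k∈[0..2] ⇒ -0.492304 +0.116274 -0.003662 = -0.379692;  D = -0.045565-0.376948i
d^4_{2,-2}: k∈[0..2] ⇒ +0.207199 -0.026100 +0.000342 = +0.181442;  D = +0.014752-0.180841i
d^4_{3,-2}: k∈[0..1] ⇒ -0.061526 +0.003229 = -0.058297;  D = +0.016284-0.055977i
d^4_{4,-2}: single k=0 term ⇒ +0.011509;  D = +0.005363-0.010183i
Y_4^{m'}(θ=2.3514,φ=4.9201) and Σ D·Y over m':
  (-0.4196-0.1986i)·(+0.0760-0.0833i)  (+0.3491+0.2620i)·(+0.1844+0.2565i)  (+0.1913+0.2158i)·(-0.3811+0.1681i)  (-0.1385-0.2399i)·(-0.0228-0.1080i)  (-0.1593-0.4776i)·(-0.3463+0.0000i)  (-0.0456-0.3769i)·(+0.0228-0.1080i)  (+0.0148-0.1808i)·(-0.3811-0.1681i)  (+0.0163-0.0560i)·(-0.1844+0.2565i)  (+0.0054-0.0102i)·(+0.0760+0.0833i)
Y_4^-2(R⁻¹ n̂) = -0.193175+0.370352i

Re=-0.1932 Im=0.3704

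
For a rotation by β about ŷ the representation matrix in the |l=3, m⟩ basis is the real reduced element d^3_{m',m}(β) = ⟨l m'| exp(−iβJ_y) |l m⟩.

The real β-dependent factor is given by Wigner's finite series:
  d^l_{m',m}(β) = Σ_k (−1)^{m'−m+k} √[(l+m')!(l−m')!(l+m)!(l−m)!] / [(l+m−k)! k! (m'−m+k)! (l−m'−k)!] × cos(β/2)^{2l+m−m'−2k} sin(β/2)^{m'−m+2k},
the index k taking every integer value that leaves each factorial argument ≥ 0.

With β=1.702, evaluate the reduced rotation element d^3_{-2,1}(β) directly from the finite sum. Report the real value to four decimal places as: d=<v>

d=0.2692

d^3_{-2,1}(β=1.702) via Wigner's sum:
c=cos(1.702/2)=0.659232, s=sin(1.702/2)=0.751940; N=√[1·120·24·2]=75.894664
Admissible k: 3..4 (factorial args all ≥0)
  k=3: (−1)^0·75.8947/(12)·0.6592^3·0.7519^3 = +0.770360
  k=4: (−1)^1·75.8947/(24)·0.6592^1·0.7519^5 = -0.501134
d^3_{-2,1}(1.702) = +0.770360 -0.501134 = +0.269226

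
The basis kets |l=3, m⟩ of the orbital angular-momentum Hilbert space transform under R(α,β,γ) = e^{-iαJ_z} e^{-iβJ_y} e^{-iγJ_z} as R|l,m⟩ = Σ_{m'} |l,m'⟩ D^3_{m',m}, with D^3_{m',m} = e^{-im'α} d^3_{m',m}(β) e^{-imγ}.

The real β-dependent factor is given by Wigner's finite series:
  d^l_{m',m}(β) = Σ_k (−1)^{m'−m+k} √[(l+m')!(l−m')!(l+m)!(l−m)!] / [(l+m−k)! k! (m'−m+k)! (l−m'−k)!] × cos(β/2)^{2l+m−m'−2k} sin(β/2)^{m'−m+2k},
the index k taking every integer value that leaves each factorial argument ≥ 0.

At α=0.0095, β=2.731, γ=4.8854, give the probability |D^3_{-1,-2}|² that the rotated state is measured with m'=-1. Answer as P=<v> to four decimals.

P=0.0024

First d^3_{-1,-2}(β=2.731), then the phase factors e^{-i(-1)α} and e^{-i(-2)γ}:
c=cos(2.731/2)=0.203857, s=sin(2.731/2)=0.979001; N=√[2·24·1·120]=75.894664
Admissible k: 0..1 (factorial args all ≥0)
  k=0: (−1)^1·75.8947/(24)·0.2039^5·0.9790^1 = -0.001090
  k=1: (−1)^2·75.8947/(12)·0.2039^3·0.9790^3 = +0.050276
d^3_{-1,-2}(2.731) = -0.001090 +0.050276 = +0.049186
|D^3_{-1,-2}|² = |d^3_{-1,-2}(β)|² = (+0.049186)² = 0.002419 (the z-rotation phases have unit modulus)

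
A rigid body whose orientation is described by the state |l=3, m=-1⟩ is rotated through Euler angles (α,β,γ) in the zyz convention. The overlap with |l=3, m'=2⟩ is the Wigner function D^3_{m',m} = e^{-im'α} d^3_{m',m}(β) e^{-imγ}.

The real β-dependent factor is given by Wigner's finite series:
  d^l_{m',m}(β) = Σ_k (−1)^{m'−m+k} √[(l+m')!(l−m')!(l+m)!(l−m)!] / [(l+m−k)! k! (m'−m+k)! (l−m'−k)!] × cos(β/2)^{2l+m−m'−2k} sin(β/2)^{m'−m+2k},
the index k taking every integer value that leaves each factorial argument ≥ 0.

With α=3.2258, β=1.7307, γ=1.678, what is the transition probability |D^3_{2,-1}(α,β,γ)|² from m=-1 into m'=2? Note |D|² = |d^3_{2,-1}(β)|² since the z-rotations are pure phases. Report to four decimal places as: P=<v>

P=0.0558

D^3_{2,-1}(3.2258,1.7307,1.678) = e^{-i·2·3.2258}·d^3_{2,-1}(1.7307)·e^{-i·-1·1.678}. Compute d first:
Half-angle: c=0.648374, s=0.761322. N=√(120·1·2·24)=75.894664
Admissible k: 0..1 (factorial args all ≥0)
  k=0: (−1)^3·75.8947/(12)·0.6484^3·0.7613^3 = -0.760697
  k=1: (−1)^4·75.8947/(24)·0.6484^1·0.7613^5 = +0.524406
d^3_{2,-1}(1.7307) = -0.760697 +0.524406 = -0.236291
|D^3_{2,-1}|² = |d^3_{2,-1}(β)|² = (-0.236291)² = 0.055833 (the z-rotation phases have unit modulus)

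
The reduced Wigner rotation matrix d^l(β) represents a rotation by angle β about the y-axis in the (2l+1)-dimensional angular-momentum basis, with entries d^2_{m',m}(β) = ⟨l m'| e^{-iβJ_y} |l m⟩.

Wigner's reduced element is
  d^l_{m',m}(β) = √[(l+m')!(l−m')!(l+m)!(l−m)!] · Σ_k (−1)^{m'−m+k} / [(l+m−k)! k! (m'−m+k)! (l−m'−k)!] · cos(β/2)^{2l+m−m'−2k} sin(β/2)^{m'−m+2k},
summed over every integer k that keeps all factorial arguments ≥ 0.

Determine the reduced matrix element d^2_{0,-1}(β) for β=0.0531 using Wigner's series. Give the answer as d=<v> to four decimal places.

d=-0.0649

d^2_{0,-1}(β=0.0531) via Wigner's sum:
c=cos(0.0531/2)=0.999648, s=sin(0.0531/2)=0.026547; N=√[2·2·1·6]=4.898979
Admissible k: 0..1 (factorial args all ≥0)
  k=0: (−1)^1·4.8990/(2)·0.9996^3·0.0265^1 = -0.064958
  k=1: (−1)^2·4.8990/(2)·0.9996^1·0.0265^3 = +0.000046
d^2_{0,-1}(0.0531) = -0.064958 +0.000046 = -0.064912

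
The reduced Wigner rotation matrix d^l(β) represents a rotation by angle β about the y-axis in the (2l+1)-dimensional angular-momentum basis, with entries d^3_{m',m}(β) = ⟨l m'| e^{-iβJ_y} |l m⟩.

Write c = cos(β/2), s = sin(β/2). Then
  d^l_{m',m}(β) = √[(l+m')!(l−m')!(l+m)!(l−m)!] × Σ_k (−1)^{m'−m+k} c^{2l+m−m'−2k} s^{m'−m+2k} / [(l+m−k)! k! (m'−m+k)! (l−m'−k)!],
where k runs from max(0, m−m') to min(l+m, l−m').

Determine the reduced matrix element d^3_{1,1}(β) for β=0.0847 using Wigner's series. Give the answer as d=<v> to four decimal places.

d=0.9804

d^3_{1,1}(β=0.0847) via Wigner's sum:
With c≡cos(β/2)=0.999103 and s≡sin(β/2)=0.042337, N=[24·2·24·2]^{1/2}=48.000000
Admissible k: 0..2 (factorial args all ≥0)
  k=0: (−1)^0·48.0000/(48)·0.9991^6·0.0423^0 = +0.994632
  k=1: (−1)^1·48.0000/(6)·0.9991^4·0.0423^2 = -0.014288
  k=2: (−1)^2·48.0000/(8)·0.9991^2·0.0423^4 = +0.000019
d^3_{1,1}(0.0847) = +0.994632 -0.014288 +0.000019 = +0.980363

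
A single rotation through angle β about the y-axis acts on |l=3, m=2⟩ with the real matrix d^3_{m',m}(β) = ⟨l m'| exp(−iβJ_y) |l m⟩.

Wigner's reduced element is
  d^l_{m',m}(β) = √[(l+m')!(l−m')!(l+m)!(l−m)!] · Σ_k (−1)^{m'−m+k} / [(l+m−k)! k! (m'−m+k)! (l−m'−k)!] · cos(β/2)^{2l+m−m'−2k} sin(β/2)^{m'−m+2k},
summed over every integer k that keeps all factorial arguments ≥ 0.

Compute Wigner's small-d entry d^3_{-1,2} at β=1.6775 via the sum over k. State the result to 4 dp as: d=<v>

d^3_{-1,2}(β=1.6775) via Wigner's sum:
c=cos(1.6775/2)=0.668393, s=sin(1.6775/2)=0.743808; N=√[2·24·120·1]=75.894664
Admissible k: 3..4 (factorial args all ≥0)
  k=3: (−1)^0·75.8947/(12)·0.6684^3·0.7438^3 = +0.777157
  k=4: (−1)^1·75.8947/(24)·0.6684^1·0.7438^5 = -0.481212
d^3_{-1,2}(1.6775) = +0.777157 -0.481212 = +0.295945

d=0.2959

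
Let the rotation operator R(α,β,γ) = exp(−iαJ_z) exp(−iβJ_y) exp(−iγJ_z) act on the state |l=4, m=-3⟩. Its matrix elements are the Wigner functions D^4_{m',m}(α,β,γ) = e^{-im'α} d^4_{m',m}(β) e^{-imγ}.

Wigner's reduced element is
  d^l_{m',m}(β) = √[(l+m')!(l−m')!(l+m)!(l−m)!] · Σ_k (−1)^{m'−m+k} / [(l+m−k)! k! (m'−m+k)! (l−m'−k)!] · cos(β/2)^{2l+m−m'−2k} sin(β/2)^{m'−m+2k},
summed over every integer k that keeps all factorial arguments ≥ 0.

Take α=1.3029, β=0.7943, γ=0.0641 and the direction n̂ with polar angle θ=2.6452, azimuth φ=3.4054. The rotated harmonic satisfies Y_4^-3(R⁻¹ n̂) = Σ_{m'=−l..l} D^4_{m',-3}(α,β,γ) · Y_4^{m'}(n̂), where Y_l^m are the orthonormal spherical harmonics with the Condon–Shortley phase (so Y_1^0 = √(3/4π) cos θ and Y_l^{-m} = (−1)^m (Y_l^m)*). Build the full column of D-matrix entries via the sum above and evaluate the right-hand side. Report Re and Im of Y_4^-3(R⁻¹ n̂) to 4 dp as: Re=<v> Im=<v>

Re=0.0955 Im=0.2088

Need the full column D^4_{m',-3} for m'=−4..4 at α=1.3029, β=0.7943, γ=0.0641.
cos(β/2)=0.922167, sin(β/2)=0.386792
d^4_{-4,-3}: single k=1 term ⇒ +0.620425;  D = +0.395646-0.477903i
d^4_{-3,-3}: k∈[0..1] ⇒ +0.522970 -0.644036 = -0.121066;  D = +0.069492+0.099135i
d^4_{-2,-3}: k∈[0..1] ⇒ -0.820746 +0.433177 = -0.387569;  D = +0.364929-0.130525i
d^4_{-1,-3}: k∈[0..1] ⇒ +0.730268 -0.214124 = +0.516144;  D = +0.038981+0.514670i
d^4_{0,-3}: k∈[0..1] ⇒ -0.456608 +0.080330 = -0.376278;  D = -0.369342-0.071913i
d^4_{1,-3}: k∈[0..1] ⇒ +0.214124 -0.022602 = +0.191522;  D = +0.085060-0.171597i
d^4_{2,-3}: k∈[0..1] ⇒ -0.076208 +0.004469 = -0.071739;  D = +0.053549+0.047738i
d^4_{3,-3}: k∈[0..1] ⇒ +0.019933 -0.000501 = +0.019432;  D = -0.016310+0.010565i
d^4_{4,-3}: single k=0 term ⇒ -0.003378;  D = -0.001021-0.003220i
Y_4^{m'}(θ=2.6452,φ=3.4054) and Σ D·Y over m':
  (+0.3956-0.4779i)·(+0.0112-0.0198i)  (+0.0695+0.0991i)·(+0.0836-0.0846i)  (+0.3649-0.1305i)·(+0.2893-0.1686i)  (+0.0390+0.5147i)·(+0.4614-0.1246i)  (-0.3693-0.0719i)·(+0.0770+0.0000i)  (+0.0851-0.1716i)·(-0.4614-0.1246i)  (+0.0535+0.0477i)·(+0.2893+0.1686i)  (-0.0163+0.0106i)·(-0.0836-0.0846i)  (-0.0010-0.0032i)·(+0.0112+0.0198i)
Y_4^-3(R⁻¹ n̂) = +0.095532+0.208846i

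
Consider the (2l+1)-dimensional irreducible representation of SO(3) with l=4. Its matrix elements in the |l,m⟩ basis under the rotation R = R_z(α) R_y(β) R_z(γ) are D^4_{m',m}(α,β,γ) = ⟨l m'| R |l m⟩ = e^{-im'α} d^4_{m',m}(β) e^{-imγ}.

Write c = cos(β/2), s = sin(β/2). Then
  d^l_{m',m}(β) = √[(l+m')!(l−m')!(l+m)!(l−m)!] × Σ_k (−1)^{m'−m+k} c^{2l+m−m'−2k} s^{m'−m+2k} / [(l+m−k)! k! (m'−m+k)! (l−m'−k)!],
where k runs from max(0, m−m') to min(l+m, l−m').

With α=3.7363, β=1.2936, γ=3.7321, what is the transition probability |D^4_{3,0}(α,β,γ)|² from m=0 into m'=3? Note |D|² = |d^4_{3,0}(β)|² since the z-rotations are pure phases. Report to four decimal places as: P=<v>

P=0.1297

First d^4_{3,0}(β=1.2936), then the phase factors e^{-i(3)α} and e^{-i(0)γ}:
c=cos(1.2936/2)=0.798016, s=sin(1.2936/2)=0.602636; N=√[5040·1·24·24]=1703.830978
k∈{0,1} keeps every argument non-negative
  k=0: (−1)^3·1703.8310/(144)·0.7980^5·0.6026^3 = -0.838084
  k=1: (−1)^4·1703.8310/(144)·0.7980^3·0.6026^5 = +0.477941
d^4_{3,0}(1.2936) = -0.838084 +0.477941 = -0.360144
|D^4_{3,0}|² = |d^4_{3,0}(β)|² = (-0.360144)² = 0.129703 (the z-rotation phases have unit modulus)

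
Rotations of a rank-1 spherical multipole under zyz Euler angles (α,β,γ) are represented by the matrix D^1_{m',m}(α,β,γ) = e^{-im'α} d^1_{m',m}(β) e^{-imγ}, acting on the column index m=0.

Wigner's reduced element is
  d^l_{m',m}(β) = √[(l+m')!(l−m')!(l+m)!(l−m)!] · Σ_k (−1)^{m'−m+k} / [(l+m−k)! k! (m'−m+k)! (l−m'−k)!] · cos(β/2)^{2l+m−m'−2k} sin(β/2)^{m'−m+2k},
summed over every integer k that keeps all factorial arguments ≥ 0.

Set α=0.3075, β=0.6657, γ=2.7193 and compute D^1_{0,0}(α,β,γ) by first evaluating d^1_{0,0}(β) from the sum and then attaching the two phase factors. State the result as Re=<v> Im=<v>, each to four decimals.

D^1_{0,0}(0.3075,0.6657,2.7193) = e^{-i·0·0.3075}·d^1_{0,0}(0.6657)·e^{-i·0·2.7193}. Compute d first:
Half-angle: c=0.945115, s=0.326738. N=√(1·1·1·1)=1.000000
k∈{0,1} keeps every argument non-negative
  k=0: (−1)^0·1.0000/(1)·0.9451^2·0.3267^0 = +0.893242
  k=1: (−1)^1·1.0000/(1)·0.9451^0·0.3267^2 = -0.106758
d^1_{0,0}(0.6657) = +0.893242 -0.106758 = +0.786485
Phases: e^{-i·(0)·0.3075}=+1.000000+0.000000i, e^{-i·(0)·2.7193}=+1.000000+0.000000i ⇒ D=+0.786485+0.000000i

Re=0.7865 Im=0.0000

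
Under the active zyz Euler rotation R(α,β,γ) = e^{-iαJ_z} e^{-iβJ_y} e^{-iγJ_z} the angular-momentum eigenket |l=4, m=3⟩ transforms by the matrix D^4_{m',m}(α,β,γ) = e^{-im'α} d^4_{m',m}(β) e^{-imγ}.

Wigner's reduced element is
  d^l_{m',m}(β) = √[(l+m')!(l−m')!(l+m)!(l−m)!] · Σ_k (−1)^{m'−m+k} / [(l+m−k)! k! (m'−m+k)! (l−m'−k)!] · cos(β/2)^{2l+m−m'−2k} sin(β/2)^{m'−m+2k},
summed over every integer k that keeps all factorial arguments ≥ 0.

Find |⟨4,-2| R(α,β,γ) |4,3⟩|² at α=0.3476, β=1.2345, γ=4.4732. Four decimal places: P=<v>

Split into d^4_{-2,3}(β=1.2345) × two z-phases.
With c≡cos(β/2)=0.815473 and s≡sin(β/2)=0.578795, N=[2·720·5040·1]^{1/2}=2693.993318
k∈{5,6} keeps every argument non-negative
  k=5: (−1)^0·2693.9933/(240)·0.8155^3·0.5788^5 = +0.395401
  k=6: (−1)^1·2693.9933/(720)·0.8155^1·0.5788^7 = -0.066397
d^4_{-2,3}(1.2345) = +0.395401 -0.066397 = +0.329004
|D^4_{-2,3}|² = |d^4_{-2,3}(β)|² = (+0.329004)² = 0.108244 (the z-rotation phases have unit modulus)

P=0.1082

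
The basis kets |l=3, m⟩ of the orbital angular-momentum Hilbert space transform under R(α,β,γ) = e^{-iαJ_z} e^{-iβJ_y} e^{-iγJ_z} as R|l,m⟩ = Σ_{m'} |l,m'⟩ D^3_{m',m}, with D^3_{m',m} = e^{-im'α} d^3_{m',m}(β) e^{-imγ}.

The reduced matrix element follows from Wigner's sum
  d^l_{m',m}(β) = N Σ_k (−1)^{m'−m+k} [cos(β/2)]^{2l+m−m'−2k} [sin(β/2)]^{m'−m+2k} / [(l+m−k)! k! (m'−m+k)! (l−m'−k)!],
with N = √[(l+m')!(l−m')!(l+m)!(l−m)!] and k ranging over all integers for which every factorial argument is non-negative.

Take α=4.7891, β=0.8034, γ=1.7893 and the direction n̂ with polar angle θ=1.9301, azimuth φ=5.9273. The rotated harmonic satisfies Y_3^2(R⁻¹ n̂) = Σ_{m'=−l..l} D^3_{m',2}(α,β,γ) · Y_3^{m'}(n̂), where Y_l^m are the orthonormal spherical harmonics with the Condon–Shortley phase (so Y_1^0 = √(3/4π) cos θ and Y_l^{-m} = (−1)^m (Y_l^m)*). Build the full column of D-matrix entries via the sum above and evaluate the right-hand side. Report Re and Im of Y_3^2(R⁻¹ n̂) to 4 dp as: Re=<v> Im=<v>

Need the full column D^3_{m',2} for m'=−3..3 at α=4.7891, β=0.8034, γ=1.7893.
cos(β/2)=0.920398, sin(β/2)=0.390984
d^3_{-3,2}: single k=5 term ⇒ +0.020599;  D = -0.004231-0.020160i
d^3_{-2,2}: k∈[4..5] ⇒ +0.098982 -0.003572 = +0.095409;  D = +0.091599-0.026696i
d^3_{-1,2}: k∈[3..4] ⇒ +0.294735 -0.026593 = +0.268142;  D = +0.094534+0.250925i
d^3_{0,2}: k∈[2..3] ⇒ +0.600869 -0.108429 = +0.492440;  D = -0.446161+0.208415i
d^3_{1,2}: k∈[1..2] ⇒ +0.816650 -0.294735 = +0.521915;  D = -0.256479-0.454548i
d^3_{2,2}: k∈[0..1] ⇒ +0.607929 -0.548516 = +0.059414;  D = +0.049355-0.033077i
d^3_{3,2}: single k=0 term ⇒ -0.632574;  D = -0.391400-0.496947i
Y_3^{m'}(θ=1.9301,φ=5.9273) and Σ D·Y over m':
  (-0.0042-0.0202i)·(+0.1650+0.2999i)  (+0.0916-0.0267i)·(-0.2385-0.2057i)  (+0.0945+0.2509i)·(-0.1083-0.0402i)  (-0.4462+0.2084i)·(+0.3125+0.0000i)  (-0.2565-0.4545i)·(+0.1083-0.0402i)  (+0.0494-0.0331i)·(-0.2385+0.2057i)  (-0.3914-0.4969i)·(-0.1650+0.2999i)
Y_3^2(R⁻¹ n̂) = +0.001024-0.039114i

Re=0.0010 Im=-0.0391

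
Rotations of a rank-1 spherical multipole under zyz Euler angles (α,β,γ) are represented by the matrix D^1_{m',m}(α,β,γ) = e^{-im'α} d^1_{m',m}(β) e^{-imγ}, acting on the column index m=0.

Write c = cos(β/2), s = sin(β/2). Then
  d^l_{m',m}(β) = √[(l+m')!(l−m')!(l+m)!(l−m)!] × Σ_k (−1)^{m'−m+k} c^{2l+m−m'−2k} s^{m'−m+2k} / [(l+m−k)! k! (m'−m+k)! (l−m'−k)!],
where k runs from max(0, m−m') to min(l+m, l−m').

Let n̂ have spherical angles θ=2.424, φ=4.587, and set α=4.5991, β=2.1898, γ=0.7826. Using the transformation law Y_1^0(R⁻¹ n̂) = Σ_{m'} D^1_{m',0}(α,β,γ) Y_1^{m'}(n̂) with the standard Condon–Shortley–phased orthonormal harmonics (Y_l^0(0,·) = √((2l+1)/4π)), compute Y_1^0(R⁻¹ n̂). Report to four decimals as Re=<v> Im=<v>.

Need the full column D^1_{m',0} for m'=−1..1 at α=4.5991, β=2.1898, γ=0.7826.
cos(β/2)=0.458135, sin(β/2)=0.888882
d^1_{-1,0}: single k=1 term ⇒ +0.575908;  D = -0.065105-0.572216i
d^1_{0,0}: k∈[0..1] ⇒ +0.209888 -0.790112 = -0.580224;  D = -0.580224+0.000000i
d^1_{1,0}: single k=0 term ⇒ -0.575908;  D = +0.065105-0.572216i
Y_1^{m'}(θ=2.424,φ=4.587) and Σ D·Y over m':
  (-0.0651-0.5722i)·(-0.0284+0.2254i)  (-0.5802+0.0000i)·(-0.3681+0.0000i)  (+0.0651-0.5722i)·(+0.0284+0.2254i)
Y_1^0(R⁻¹ n̂) = +0.475245+0.000000i

Re=0.4752 Im=0.0000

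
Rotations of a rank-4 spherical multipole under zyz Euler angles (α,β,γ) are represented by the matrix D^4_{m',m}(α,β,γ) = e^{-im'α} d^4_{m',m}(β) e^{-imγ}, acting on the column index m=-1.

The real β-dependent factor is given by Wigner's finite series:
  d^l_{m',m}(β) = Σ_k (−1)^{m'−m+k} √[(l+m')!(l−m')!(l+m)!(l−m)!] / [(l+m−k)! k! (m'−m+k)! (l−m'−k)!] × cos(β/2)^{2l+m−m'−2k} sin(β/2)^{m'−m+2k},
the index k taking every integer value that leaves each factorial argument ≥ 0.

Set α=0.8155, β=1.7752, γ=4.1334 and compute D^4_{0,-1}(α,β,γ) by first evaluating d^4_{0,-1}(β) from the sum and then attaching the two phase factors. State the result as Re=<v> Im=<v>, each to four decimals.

First d^4_{0,-1}(β=1.7752), then the phase factors e^{-i(0)α} and e^{-i(-1)γ}:
With c≡cos(β/2)=0.631275 and s≡sin(β/2)=0.775559, N=[24·24·6·120]^{1/2}=643.987578
Admissible k: 0..3 (factorial args all ≥0)
  k=0: (−1)^1·643.9876/(144)·0.6313^7·0.7756^1 = -0.138567
  k=1: (−1)^2·643.9876/(24)·0.6313^5·0.7756^3 = +1.254886
  k=2: (−1)^3·643.9876/(24)·0.6313^3·0.7756^5 = -1.894072
  k=3: (−1)^4·643.9876/(144)·0.6313^1·0.7756^7 = +0.476472
d^4_{0,-1}(1.7752) = -0.138567 +1.254886 -1.894072 +0.476472 = -0.301281
Attach z-rotation phases: D = e^{-i(0)(0.8155)}·(-0.301281)·e^{-i(-1)(4.1334)} = +0.164854+0.252177i

Re=0.1649 Im=0.2522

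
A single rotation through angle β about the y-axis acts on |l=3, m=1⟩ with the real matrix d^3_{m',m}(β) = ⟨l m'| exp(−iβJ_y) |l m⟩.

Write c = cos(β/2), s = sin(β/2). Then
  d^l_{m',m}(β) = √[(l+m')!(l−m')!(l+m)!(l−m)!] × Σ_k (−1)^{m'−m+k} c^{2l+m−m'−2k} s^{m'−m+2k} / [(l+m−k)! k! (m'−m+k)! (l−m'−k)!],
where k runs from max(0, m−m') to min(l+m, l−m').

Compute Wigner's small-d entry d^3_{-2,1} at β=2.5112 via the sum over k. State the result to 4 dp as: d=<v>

d=-0.5996

d^3_{-2,1}(β=2.5112) via Wigner's sum:
With c≡cos(β/2)=0.310003 and s≡sin(β/2)=0.950736, N=[1·120·24·2]^{1/2}=75.894664
k: max(0,(1)−(-2))=3 … min(3+(1),3−(-2))=4
  k=3: (−1)^0·75.8947/(12)·0.3100^3·0.9507^3 = +0.161923
  k=4: (−1)^1·75.8947/(24)·0.3100^1·0.9507^5 = -0.761491
d^3_{-2,1}(2.5112) = +0.161923 -0.761491 = -0.599568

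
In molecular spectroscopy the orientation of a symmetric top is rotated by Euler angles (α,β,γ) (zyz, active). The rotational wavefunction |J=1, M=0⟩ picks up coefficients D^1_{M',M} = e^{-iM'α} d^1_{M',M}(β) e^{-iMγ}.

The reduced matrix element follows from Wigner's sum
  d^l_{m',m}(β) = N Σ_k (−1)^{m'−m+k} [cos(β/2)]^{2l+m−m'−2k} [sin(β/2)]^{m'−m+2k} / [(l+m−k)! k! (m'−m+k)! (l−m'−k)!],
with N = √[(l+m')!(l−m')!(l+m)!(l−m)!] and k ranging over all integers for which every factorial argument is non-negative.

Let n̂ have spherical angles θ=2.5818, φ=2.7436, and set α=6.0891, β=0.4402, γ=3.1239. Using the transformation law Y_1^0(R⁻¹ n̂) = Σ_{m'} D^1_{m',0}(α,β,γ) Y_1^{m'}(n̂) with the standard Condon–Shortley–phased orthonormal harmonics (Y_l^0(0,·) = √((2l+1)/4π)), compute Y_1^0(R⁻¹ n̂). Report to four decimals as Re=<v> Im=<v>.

Re=-0.4828 Im=0.0000

Need the full column D^1_{m',0} for m'=−1..1 at α=6.0891, β=0.4402, γ=3.1239.
cos(β/2)=0.975876, sin(β/2)=0.218327
d^1_{-1,0}: single k=1 term ⇒ +0.301313;  D = +0.295655-0.058114i
d^1_{0,0}: k∈[0..1] ⇒ +0.952333 -0.047667 = +0.904666;  D = +0.904666+0.000000i
d^1_{1,0}: single k=0 term ⇒ -0.301313;  D = -0.295655-0.058114i
Y_1^{m'}(θ=2.5818,φ=2.7436) and Σ D·Y over m':
  (+0.2957-0.0581i)·(-0.1691-0.0711i)  (+0.9047+0.0000i)·(-0.4140+0.0000i)  (-0.2957-0.0581i)·(+0.1691-0.0711i)
Y_1^0(R⁻¹ n̂) = -0.482822+0.000000i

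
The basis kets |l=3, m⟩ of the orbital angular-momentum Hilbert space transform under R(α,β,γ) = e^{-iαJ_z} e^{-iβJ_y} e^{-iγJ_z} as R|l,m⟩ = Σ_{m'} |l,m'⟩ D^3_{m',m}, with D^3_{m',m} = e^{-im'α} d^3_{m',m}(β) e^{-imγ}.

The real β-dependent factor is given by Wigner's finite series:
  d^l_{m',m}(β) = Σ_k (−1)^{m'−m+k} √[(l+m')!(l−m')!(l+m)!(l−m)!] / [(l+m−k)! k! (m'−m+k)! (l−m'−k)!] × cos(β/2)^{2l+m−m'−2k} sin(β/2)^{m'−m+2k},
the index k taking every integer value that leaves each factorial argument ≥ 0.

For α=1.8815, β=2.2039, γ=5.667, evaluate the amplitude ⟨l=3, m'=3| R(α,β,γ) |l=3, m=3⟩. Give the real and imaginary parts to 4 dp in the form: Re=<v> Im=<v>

First d^3_{3,3}(β=2.2039), then the phase factors e^{-i(3)α} and e^{-i(3)γ}:
c=cos(2.2039/2)=0.451857, s=sin(2.2039/2)=0.892090; N=√[720·1·720·1]=720.000000
k∈{0} keeps every argument non-negative
  k=0: (−1)^0·720.0000/(720)·0.4519^6·0.8921^0 = +0.008512
d^3_{3,3}(2.2039) = +0.008512
Attach z-rotation phases: D = e^{-i(3)(1.8815)}·(+0.008512)·e^{-i(3)(5.667)} = -0.006753+0.005181i

Re=-0.0068 Im=0.0052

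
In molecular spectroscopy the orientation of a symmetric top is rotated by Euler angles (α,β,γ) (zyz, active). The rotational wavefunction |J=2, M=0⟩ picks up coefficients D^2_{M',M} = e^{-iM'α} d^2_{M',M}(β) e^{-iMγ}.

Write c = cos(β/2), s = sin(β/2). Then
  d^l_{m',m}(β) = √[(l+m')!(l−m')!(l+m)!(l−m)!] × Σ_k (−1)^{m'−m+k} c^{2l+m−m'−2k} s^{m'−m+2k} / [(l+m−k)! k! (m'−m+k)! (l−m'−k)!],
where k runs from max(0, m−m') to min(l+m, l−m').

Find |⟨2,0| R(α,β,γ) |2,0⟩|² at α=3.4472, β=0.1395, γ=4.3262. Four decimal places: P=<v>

D^2_{0,0}(3.4472,0.1395,4.3262) = e^{-i·0·3.4472}·d^2_{0,0}(0.1395)·e^{-i·0·4.3262}. Compute d first:
With c≡cos(β/2)=0.997568 and s≡sin(β/2)=0.069693, N=[2·2·2·2]^{1/2}=4.000000
Admissible k: 0..2 (factorial args all ≥0)
  k=0: (−1)^0·4.0000/(4)·0.9976^4·0.0697^0 = +0.990309
  k=1: (−1)^1·4.0000/(1)·0.9976^2·0.0697^2 = -0.019334
  k=2: (−1)^2·4.0000/(4)·0.9976^0·0.0697^4 = +0.000024
d^2_{0,0}(0.1395) = +0.990309 -0.019334 +0.000024 = +0.970998
|D^2_{0,0}|² = |d^2_{0,0}(β)|² = (+0.970998)² = 0.942838 (the z-rotation phases have unit modulus)

P=0.9428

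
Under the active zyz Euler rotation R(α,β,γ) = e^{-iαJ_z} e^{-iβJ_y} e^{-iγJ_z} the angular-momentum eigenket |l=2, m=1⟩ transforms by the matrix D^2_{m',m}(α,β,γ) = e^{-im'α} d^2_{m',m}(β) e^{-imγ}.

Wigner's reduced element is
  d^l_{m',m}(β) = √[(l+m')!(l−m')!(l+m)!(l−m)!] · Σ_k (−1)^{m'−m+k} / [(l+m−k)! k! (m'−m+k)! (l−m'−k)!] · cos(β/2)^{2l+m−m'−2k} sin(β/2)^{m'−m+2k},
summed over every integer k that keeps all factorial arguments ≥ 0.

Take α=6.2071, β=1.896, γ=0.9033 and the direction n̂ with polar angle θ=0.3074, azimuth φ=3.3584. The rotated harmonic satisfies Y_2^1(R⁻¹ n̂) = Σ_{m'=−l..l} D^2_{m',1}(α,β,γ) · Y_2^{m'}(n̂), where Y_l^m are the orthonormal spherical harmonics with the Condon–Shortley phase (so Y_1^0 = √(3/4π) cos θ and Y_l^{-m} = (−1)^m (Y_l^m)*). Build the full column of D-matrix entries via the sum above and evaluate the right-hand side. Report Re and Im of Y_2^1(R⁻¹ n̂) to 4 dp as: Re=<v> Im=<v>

Re=-0.2552 Im=0.2606

Need the full column D^2_{m',1} for m'=−2..2 at α=6.2071, β=1.896, γ=0.9033.
cos(β/2)=0.583309, sin(β/2)=0.812251
d^2_{-2,1}: single k=3 term ⇒ +0.625170;  D = +0.308095-0.543981i
d^2_{-1,1}: k∈[2..3] ⇒ +0.673439 -0.435271 = +0.238168;  D = +0.132786-0.197716i
d^2_{0,1}: k∈[1..2] ⇒ +0.394876 -0.765674 = -0.370798;  D = -0.229532+0.291215i
d^2_{1,1}: k∈[0..1] ⇒ +0.115769 -0.673439 = -0.557670;  D = -0.377502+0.410472i
d^2_{2,1}: single k=0 term ⇒ -0.322415;  D = -0.235659+0.220037i
Y_2^{m'}(θ=0.3074,φ=3.3584) and Σ D·Y over m':
  (+0.3081-0.5440i)·(+0.0321-0.0149i)  (+0.1328-0.1977i)·(-0.2176+0.0479i)  (-0.2295+0.2912i)·(+0.5442+0.0000i)  (-0.3775+0.4105i)·(+0.2176+0.0479i)  (-0.2357+0.2200i)·(+0.0321+0.0149i)
Y_2^1(R⁻¹ n̂) = -0.255157+0.260595i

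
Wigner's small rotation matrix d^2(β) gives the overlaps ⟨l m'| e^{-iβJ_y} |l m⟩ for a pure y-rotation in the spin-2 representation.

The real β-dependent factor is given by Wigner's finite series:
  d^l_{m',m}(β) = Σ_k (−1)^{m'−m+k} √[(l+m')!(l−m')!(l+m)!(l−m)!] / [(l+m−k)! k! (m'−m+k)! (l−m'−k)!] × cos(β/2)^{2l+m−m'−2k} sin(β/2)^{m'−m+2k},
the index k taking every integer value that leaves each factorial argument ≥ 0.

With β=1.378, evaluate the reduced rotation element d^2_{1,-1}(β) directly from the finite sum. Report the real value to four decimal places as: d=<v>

d=0.5591

d^2_{1,-1}(β=1.378) via Wigner's sum:
c=cos(1.378/2)=0.771882, s=sin(1.378/2)=0.635766; N=√[6·1·1·6]=6.000000
k∈{0,1} keeps every argument non-negative
  k=0: (−1)^2·6.0000/(2)·0.7719^2·0.6358^2 = +0.722466
  k=1: (−1)^3·6.0000/(6)·0.7719^0·0.6358^4 = -0.163376
d^2_{1,-1}(1.378) = +0.722466 -0.163376 = +0.559090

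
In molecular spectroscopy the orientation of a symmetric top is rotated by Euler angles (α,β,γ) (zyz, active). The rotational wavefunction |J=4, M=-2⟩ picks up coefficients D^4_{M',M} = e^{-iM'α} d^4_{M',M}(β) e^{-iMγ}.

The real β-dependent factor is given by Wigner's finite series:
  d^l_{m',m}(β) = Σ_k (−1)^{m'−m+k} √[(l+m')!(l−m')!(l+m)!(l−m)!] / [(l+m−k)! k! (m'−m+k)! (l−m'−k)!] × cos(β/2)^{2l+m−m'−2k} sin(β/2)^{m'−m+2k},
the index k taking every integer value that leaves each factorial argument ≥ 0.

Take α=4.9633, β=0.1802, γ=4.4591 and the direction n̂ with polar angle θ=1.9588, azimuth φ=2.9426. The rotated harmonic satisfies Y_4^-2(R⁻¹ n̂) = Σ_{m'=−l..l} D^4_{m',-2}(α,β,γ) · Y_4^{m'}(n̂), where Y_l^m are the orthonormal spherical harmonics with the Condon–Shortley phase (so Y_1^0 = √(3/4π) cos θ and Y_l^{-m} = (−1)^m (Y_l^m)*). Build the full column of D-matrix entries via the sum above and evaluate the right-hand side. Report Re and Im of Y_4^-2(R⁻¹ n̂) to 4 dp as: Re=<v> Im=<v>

Need the full column D^4_{m',-2} for m'=−4..4 at α=4.9633, β=0.1802, γ=4.4591.
cos(β/2)=0.995944, sin(β/2)=0.089978
d^4_{-4,-2}: single k=2 term ⇒ +0.041808;  D = -0.036749-0.019936i
d^4_{-3,-2}: k∈[1..2] ⇒ +0.327224 -0.008013 = +0.319211;  D = +0.077784-0.309589i
d^4_{-2,-2}: k∈[0..2] ⇒ +0.968007 -0.094812 +0.000967 = +0.874162;  D = +0.874152-0.004157i
d^4_{-1,-2}: k∈[0..2] ⇒ -0.371037 +0.015142 -0.000082 = -0.355977;  D = -0.090023-0.344406i
d^4_{0,-2}: k∈[0..2] ⇒ +0.074956 -0.001631 +0.000005 = +0.073329;  D = -0.064120+0.035578i
d^4_{1,-2}: k∈[0..2] ⇒ -0.010095 +0.000124 -0.000000 = -0.009971;  D = +0.006851+0.007245i
d^4_{2,-2}: k∈[0..2] ⇒ +0.000967 -0.000006 +0.000000 = +0.000961;  D = +0.000512-0.000813i
d^4_{3,-2}: k∈[0..1] ⇒ -0.000065 +0.000000 = -0.000065;  D = -0.000062-0.000020i
d^4_{4,-2}: single k=0 term ⇒ +0.000003;  D = -0.000000+0.000003i
Y_4^{m'}(θ=1.9588,φ=2.9426) and Σ D·Y over m':
  (-0.0367-0.0199i)·(+0.2273+0.2322i)  (+0.0778-0.3096i)·(+0.3106+0.2111i)  (+0.8742-0.0042i)·(+0.0005+0.0002i)  (-0.0900-0.3444i)·(-0.3245-0.0654i)  (-0.0641+0.0356i)·(-0.0611+0.0000i)  (+0.0069+0.0072i)·(+0.3245-0.0654i)  (+0.0005-0.0008i)·(+0.0005-0.0002i)  (-0.0001-0.0000i)·(-0.3106+0.2111i)  (-0.0000+0.0000i)·(+0.2273-0.2322i)
Y_4^-2(R⁻¹ n̂) = +0.099580+0.024756i

Re=0.0996 Im=0.0248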